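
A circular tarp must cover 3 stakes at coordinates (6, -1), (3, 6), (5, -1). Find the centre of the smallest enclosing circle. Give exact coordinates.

(4.5, 2.5)

Call the three points A, B, C in the order given.
Side lengths²: AB² = 58, AC² = 1, BC² = 53.
Since AB² = 58 ≥ 53 + 1 = 54, the angle opposite AB is not acute, so the smallest enclosing circle has AB as diameter.
Centre = midpoint of AB = (4.5, 2.5), r² = 58/4 = 14.5.
Centre = (4.5, 2.5).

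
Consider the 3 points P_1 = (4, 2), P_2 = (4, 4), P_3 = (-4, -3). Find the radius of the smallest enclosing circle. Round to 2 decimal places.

5.32

Side lengths²: P_1P_2² = 4, P_1P_3² = 89, P_2P_3² = 113.
Since P_2P_3² = 113 ≥ 89 + 4 = 93, the angle opposite P_2P_3 is not acute, so the smallest enclosing circle has P_2P_3 as diameter.
Centre = midpoint of P_2P_3 = (0, 0.5), r² = 113/4 = 28.25.
r = √(28.25) ≈ 5.32.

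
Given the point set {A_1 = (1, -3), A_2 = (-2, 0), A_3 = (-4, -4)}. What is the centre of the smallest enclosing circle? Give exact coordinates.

Side lengths²: A_1A_2² = 18, A_1A_3² = 26, A_2A_3² = 20.
Since A_1A_3² = 26 < 20 + 18 = 38, the triangle is acute, so the smallest enclosing circle is the circumcircle.
Circumcentre = (-5/3, -8/3), r² = 65/9.
Centre = (-5/3, -8/3).

(-5/3, -8/3)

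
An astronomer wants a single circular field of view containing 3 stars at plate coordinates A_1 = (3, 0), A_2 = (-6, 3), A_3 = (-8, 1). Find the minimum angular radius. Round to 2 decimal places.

Side lengths²: A_1A_2² = 90, A_1A_3² = 122, A_2A_3² = 8.
Since A_1A_3² = 122 ≥ 90 + 8 = 98, the angle opposite A_1A_3 is not acute, so the smallest enclosing circle has A_1A_3 as diameter.
Centre = midpoint of A_1A_3 = (-2.5, 0.5), r² = 122/4 = 30.5.
r = √(30.5) ≈ 5.52.

5.52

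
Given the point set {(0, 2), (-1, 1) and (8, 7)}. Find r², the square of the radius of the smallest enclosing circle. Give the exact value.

29.25

Call the three points A, B, C in the order given.
Side lengths²: AB² = 2, AC² = 89, BC² = 117.
Since BC² = 117 ≥ 89 + 2 = 91, the angle opposite BC is not acute, so the smallest enclosing circle has BC as diameter.
Centre = midpoint of BC = (3.5, 4), r² = 117/4 = 29.25.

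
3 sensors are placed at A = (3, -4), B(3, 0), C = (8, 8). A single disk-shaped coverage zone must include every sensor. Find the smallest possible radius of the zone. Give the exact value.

6.5

Side lengths²: AB² = 16, AC² = 169, BC² = 89.
Since AC² = 169 ≥ 89 + 16 = 105, the angle opposite AC is not acute, so the smallest enclosing circle has AC as diameter.
Centre = midpoint of AC = (5.5, 2), r² = 169/4 = 42.25.
r = √(42.25) = 6.5.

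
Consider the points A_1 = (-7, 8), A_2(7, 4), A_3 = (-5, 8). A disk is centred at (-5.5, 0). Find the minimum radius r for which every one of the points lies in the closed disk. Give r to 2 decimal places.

The required radius is the distance from (-5.5, 0) to the farthest point.
Squared distances: 66.25, 172.25, 64.25.
Maximum is 172.25, attained at A_2.
r = √(172.25) ≈ 13.12.

13.12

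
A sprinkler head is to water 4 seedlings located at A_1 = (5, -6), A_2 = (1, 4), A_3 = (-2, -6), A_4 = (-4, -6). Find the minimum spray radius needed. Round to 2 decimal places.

6.02

The minimum enclosing circle is determined by three boundary points: A_1, A_2, A_4.
Their circumcentre is (0.5, -2) with r² = 36.25.
The farthest remaining point A_3 is at distance² 22.25 ≤ 36.25.
r = √(36.25) ≈ 6.02.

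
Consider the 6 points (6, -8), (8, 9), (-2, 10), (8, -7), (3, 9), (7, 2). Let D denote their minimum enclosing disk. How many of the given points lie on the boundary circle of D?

3

A smallest enclosing disk is always determined by at most three of the input points on its boundary.
The minimum enclosing circle is determined by three boundary points: (6, -8), (-2, 10), (8, -7).
Their circumcentre is (115/44, 14/11) with r² = 188665/1936.
The farthest remaining point (8, 9) is at distance² 171769/1936 ≤ 188665/1936.
The points at distance exactly r from the centre are (6, -8), (-2, 10), (8, -7) — 3 points.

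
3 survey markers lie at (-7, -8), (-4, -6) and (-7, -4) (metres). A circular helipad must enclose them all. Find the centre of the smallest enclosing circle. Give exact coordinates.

(-37/6, -6)

Call the three points A, B, C in the order given.
Side lengths²: AB² = 13, AC² = 16, BC² = 13.
Since AC² = 16 < 13 + 13 = 26, the triangle is acute, so the smallest enclosing circle is the circumcircle.
Circumcentre = (-37/6, -6), r² = 169/36.
Centre = (-37/6, -6).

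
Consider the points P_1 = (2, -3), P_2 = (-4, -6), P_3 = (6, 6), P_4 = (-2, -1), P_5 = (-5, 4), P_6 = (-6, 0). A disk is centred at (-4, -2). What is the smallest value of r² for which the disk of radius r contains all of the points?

The required radius is the distance from (-4, -2) to the farthest point.
Squared distances: 37, 16, 164, 5, 37, 8.
Maximum is 164, attained at P_3.

164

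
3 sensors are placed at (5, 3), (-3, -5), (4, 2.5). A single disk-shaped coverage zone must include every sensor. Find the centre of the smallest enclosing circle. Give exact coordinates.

(1, -1)

Call the three points A, B, C in the order given.
Side lengths²: AB² = 128, AC² = 1.25, BC² = 105.25.
Since AB² = 128 ≥ 105.25 + 1.25 = 106.5, the angle opposite AB is not acute, so the smallest enclosing circle has AB as diameter.
Centre = midpoint of AB = (1, -1), r² = 128/4 = 32.
Centre = (1, -1).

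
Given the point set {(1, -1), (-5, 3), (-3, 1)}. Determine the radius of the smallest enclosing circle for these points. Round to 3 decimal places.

Call the three points A, B, C in the order given.
Side lengths²: AB² = 52, AC² = 20, BC² = 8.
Since AB² = 52 ≥ 20 + 8 = 28, the angle opposite AB is not acute, so the smallest enclosing circle has AB as diameter.
Centre = midpoint of AB = (-2, 1), r² = 52/4 = 13.
r = √13 ≈ 3.606.

3.606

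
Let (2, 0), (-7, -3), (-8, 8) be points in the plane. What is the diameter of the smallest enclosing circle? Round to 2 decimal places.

Call the three points A, B, C in the order given.
Side lengths²: AB² = 90, AC² = 164, BC² = 122.
Since AC² = 164 < 122 + 90 = 212, the triangle is acute, so the smallest enclosing circle is the circumcircle.
Circumcentre = (-67/17, 48/17), r² = 12505/289.
Diameter = 2r = 2√(12505/289) ≈ 13.16.

13.16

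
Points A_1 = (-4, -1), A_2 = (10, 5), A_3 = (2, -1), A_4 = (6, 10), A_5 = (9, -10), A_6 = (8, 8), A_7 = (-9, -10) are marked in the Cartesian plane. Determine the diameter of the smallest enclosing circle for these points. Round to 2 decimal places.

25.28

A smallest enclosing disk is always determined by at most three of the input points on its boundary.
The minimum enclosing circle is determined by three boundary points: A_4, A_5, A_7.
Their circumcentre is (0, -1.125) with r² = 159.765625.
The farthest remaining point A_6 is at distance² 147.265625 ≤ 159.765625.
Diameter = 2r = 2√(159.765625) ≈ 25.28.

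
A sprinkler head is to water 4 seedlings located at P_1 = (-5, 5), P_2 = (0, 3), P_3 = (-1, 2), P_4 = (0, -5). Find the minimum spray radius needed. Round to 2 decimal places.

5.59

By Welzl's lemma the MEC is supported by two points (diametrically opposite) or three points (on a circumcircle).
The farthest pair is P_1–P_4 with squared distance 125. The circle on this segment as diameter has centre (-2.5, 0) and r² = 125/4 = 31.25.
Check P_2: distance² to centre = 15.25 ≤ 31.25, so it lies inside.
All remaining points lie in this disk, and no smaller disk contains both endpoints, so this is the minimum enclosing circle.
r = √(31.25) ≈ 5.59.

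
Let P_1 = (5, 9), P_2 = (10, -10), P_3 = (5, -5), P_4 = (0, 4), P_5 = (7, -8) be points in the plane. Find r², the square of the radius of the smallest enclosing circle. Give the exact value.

A smallest enclosing disk is always determined by at most three of the input points on its boundary.
The farthest pair is P_1–P_2 with squared distance 386. The circle on this segment as diameter has centre (7.5, -0.5) and r² = 386/4 = 96.5.
Check P_3: distance² to centre = 26.5 ≤ 96.5, so it lies inside.
All remaining points lie in this disk, and no smaller disk contains both endpoints, so this is the minimum enclosing circle.

96.5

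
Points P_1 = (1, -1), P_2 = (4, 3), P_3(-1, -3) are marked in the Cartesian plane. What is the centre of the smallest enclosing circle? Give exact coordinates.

Side lengths²: P_1P_2² = 25, P_1P_3² = 8, P_2P_3² = 61.
Since P_2P_3² = 61 ≥ 25 + 8 = 33, the angle opposite P_2P_3 is not acute, so the smallest enclosing circle has P_2P_3 as diameter.
Centre = midpoint of P_2P_3 = (1.5, 0), r² = 61/4 = 15.25.
Centre = (1.5, 0).

(1.5, 0)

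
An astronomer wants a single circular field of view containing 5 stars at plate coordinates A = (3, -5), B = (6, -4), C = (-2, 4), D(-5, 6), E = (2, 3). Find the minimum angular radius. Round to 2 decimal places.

7.43

A smallest enclosing disk is always determined by at most three of the input points on its boundary.
The farthest pair is B–D with squared distance 221. The circle on this segment as diameter has centre (0.5, 1) and r² = 221/4 = 55.25.
Check A: distance² to centre = 42.25 ≤ 55.25, so it lies inside.
All remaining points lie in this disk, and no smaller disk contains both endpoints, so this is the minimum enclosing circle.
r = √(55.25) ≈ 7.43.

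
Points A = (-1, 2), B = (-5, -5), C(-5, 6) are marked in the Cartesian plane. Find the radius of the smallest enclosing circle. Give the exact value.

5.5

Side lengths²: AB² = 65, AC² = 32, BC² = 121.
Since BC² = 121 ≥ 65 + 32 = 97, the angle opposite BC is not acute, so the smallest enclosing circle has BC as diameter.
Centre = midpoint of BC = (-5, 0.5), r² = 121/4 = 30.25.
r = √(30.25) = 5.5.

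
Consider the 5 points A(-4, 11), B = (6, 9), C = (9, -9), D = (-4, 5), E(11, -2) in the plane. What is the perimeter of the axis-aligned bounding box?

Width = max x − min x = 11 − (-4) = 15.
Height = max y − min y = 11 − (-9) = 20.
Perimeter = 2(15 + 20) = 70.

70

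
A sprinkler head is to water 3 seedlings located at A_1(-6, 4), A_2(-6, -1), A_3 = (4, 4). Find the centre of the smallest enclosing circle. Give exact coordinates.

Side lengths²: A_1A_2² = 25, A_1A_3² = 100, A_2A_3² = 125.
Since A_2A_3² = 125 ≥ 100 + 25 = 125, the angle opposite A_2A_3 is not acute, so the smallest enclosing circle has A_2A_3 as diameter.
Centre = midpoint of A_2A_3 = (-1, 1.5), r² = 125/4 = 31.25.
Centre = (-1, 1.5).

(-1, 1.5)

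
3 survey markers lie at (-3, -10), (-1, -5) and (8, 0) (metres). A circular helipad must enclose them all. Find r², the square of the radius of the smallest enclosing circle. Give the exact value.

Call the three points A, B, C in the order given.
Side lengths²: AB² = 29, AC² = 221, BC² = 106.
Since AC² = 221 ≥ 106 + 29 = 135, the angle opposite AC is not acute, so the smallest enclosing circle has AC as diameter.
Centre = midpoint of AC = (2.5, -5), r² = 221/4 = 55.25.

55.25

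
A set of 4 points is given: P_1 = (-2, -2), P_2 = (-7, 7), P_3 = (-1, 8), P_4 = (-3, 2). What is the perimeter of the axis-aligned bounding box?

32

Width = max x − min x = -1 − (-7) = 6.
Height = max y − min y = 8 − (-2) = 10.
Perimeter = 2(6 + 10) = 32.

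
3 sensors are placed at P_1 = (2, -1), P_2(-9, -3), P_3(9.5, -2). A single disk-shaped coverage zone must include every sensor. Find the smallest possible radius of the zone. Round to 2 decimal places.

Side lengths²: P_1P_2² = 125, P_1P_3² = 57.25, P_2P_3² = 343.25.
Since P_2P_3² = 343.25 ≥ 125 + 57.25 = 182.25, the angle opposite P_2P_3 is not acute, so the smallest enclosing circle has P_2P_3 as diameter.
Centre = midpoint of P_2P_3 = (0.25, -2.5), r² = 343.25/4 = 85.8125.
r = √(85.8125) ≈ 9.26.

9.26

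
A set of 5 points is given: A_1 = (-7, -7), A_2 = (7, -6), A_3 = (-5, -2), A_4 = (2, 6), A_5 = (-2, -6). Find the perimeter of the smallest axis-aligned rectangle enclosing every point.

54

Width = max x − min x = 7 − (-7) = 14.
Height = max y − min y = 6 − (-7) = 13.
Perimeter = 2(14 + 13) = 54.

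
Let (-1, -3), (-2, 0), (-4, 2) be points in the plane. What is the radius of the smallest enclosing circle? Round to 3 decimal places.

Call the three points A, B, C in the order given.
Side lengths²: AB² = 10, AC² = 34, BC² = 8.
Since AC² = 34 ≥ 10 + 8 = 18, the angle opposite AC is not acute, so the smallest enclosing circle has AC as diameter.
Centre = midpoint of AC = (-2.5, -0.5), r² = 34/4 = 8.5.
r = √(8.5) ≈ 2.915.

2.915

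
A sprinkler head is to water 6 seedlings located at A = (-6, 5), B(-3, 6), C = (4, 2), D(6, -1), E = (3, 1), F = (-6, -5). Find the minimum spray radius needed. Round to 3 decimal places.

7.071

The minimum enclosing circle of a finite set is fixed by two of the points (as a diameter) or three (as a circumcircle).
The minimum enclosing circle is determined by three boundary points: A, D, F.
Their circumcentre is (-1, 0) with r² = 50.
The farthest remaining point B is at distance² 40 ≤ 50.
r = √50 ≈ 7.071.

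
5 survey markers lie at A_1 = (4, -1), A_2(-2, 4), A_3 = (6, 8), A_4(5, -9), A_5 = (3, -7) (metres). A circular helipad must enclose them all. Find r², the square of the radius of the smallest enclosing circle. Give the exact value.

The minimum enclosing circle of a finite set is fixed by two of the points (as a diameter) or three (as a circumcircle).
The minimum enclosing circle is determined by three boundary points: A_2, A_3, A_4.
Their circumcentre is (173/33, -16/33) with r² = 79025/1089.
The farthest remaining point A_5 is at distance² 51701/1089 ≤ 79025/1089.

79025/1089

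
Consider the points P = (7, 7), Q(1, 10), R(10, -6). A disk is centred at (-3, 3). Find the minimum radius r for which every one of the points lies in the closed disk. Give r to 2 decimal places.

15.81

The required radius is the distance from (-3, 3) to the farthest point.
Squared distances: 116, 65, 250.
Maximum is 250, attained at R.
r = √250 ≈ 15.81.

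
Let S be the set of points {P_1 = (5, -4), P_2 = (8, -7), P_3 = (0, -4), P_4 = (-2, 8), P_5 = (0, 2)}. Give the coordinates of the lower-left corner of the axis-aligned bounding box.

(-2, -7)

x-range [-2, 8], y-range [-7, 8].
The lower-left corner is (-2, -7).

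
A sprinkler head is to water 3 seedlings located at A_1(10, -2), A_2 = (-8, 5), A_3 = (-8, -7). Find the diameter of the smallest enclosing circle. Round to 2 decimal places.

Side lengths²: A_1A_2² = 373, A_1A_3² = 349, A_2A_3² = 144.
Since A_1A_2² = 373 < 349 + 144 = 493, the triangle is acute, so the smallest enclosing circle is the circumcircle.
Circumcentre = (1/36, -1), r² = 130177/1296.
Diameter = 2r = 2√(130177/1296) ≈ 20.04.

20.04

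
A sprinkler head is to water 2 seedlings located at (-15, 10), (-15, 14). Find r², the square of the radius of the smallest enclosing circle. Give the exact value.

4

The smallest circle enclosing two points has them as diameter endpoints.
Centre = midpoint = (-15, 12); r² = |(-15, 10)−(-15, 14)|²/4 = 16/4 = 4.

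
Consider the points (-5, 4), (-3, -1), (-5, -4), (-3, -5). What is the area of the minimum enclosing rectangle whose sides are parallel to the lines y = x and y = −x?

44

In coordinates u = x + y, v = x − y the rectangle is axis-aligned; the map (x,y)→(u,v) scales areas by 2.
u-values: -1, -4, -9, -8; range = -1 − (-9) = 8.
v-values: -9, -2, -1, 2; range = 2 − (-9) = 11.
Area = (8 × 11) / 2 = 44.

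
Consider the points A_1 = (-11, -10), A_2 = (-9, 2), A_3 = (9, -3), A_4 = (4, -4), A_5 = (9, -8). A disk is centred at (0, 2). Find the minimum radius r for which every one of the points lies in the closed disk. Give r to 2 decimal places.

The required radius is the distance from (0, 2) to the farthest point.
Squared distances: 265, 81, 106, 52, 181.
Maximum is 265, attained at A_1.
r = √265 ≈ 16.28.

16.28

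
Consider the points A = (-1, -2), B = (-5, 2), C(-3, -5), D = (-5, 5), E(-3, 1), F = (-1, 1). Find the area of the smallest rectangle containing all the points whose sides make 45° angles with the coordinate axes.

48

In coordinates u = x + y, v = x − y the rectangle is axis-aligned; the map (x,y)→(u,v) scales areas by 2.
u-values: -3, -3, -8, 0, -2, 0; range = 0 − (-8) = 8.
v-values: 1, -7, 2, -10, -4, -2; range = 2 − (-10) = 12.
Area = (8 × 12) / 2 = 48.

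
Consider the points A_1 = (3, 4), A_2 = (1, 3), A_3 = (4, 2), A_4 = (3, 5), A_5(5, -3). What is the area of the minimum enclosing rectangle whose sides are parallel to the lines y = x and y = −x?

30

In coordinates u = x + y, v = x − y the rectangle is axis-aligned; the map (x,y)→(u,v) scales areas by 2.
u-values: 7, 4, 6, 8, 2; range = 8 − 2 = 6.
v-values: -1, -2, 2, -2, 8; range = 8 − (-2) = 10.
Area = (6 × 10) / 2 = 30.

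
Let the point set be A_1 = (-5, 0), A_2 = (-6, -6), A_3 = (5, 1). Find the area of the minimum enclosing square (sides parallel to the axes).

The bounding box has width 11 and height 7.
An axis-aligned square enclosing the set must have side ≥ max(width, height).
So the minimum side is max(11, 7) = 11.
Area = 11² = 121.

121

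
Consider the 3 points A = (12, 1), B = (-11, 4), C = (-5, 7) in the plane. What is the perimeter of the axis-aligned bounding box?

58

Width = max x − min x = 12 − (-11) = 23.
Height = max y − min y = 7 − 1 = 6.
Perimeter = 2(23 + 6) = 58.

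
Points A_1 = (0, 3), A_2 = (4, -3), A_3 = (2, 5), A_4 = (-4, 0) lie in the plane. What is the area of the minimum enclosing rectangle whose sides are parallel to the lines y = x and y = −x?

In coordinates u = x + y, v = x − y the rectangle is axis-aligned; the map (x,y)→(u,v) scales areas by 2.
u-values: 3, 1, 7, -4; range = 7 − (-4) = 11.
v-values: -3, 7, -3, -4; range = 7 − (-4) = 11.
Area = (11 × 11) / 2 = 60.5.

60.5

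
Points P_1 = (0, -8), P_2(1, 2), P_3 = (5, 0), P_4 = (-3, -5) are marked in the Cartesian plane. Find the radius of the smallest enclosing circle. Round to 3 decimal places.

5.048

By Welzl's lemma the MEC is supported by two points (diametrically opposite) or three points (on a circumcircle).
The minimum enclosing circle is determined by three boundary points: P_1, P_2, P_3.
Their circumcentre is (41/42, -64/21) with r² = 44945/1764.
The farthest remaining point P_4 is at distance² 34613/1764 ≤ 44945/1764.
r = √(44945/1764) ≈ 5.048.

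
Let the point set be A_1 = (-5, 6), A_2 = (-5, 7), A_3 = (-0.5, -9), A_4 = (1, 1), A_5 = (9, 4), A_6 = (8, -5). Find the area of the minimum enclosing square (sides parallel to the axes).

The bounding box has width 14 and height 16.
An axis-aligned square enclosing the set must have side ≥ max(width, height).
So the minimum side is max(14, 16) = 16.
Area = 16² = 256.

256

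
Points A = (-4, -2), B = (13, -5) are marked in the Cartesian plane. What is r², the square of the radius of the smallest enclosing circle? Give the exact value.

74.5

The smallest circle enclosing two points has them as diameter endpoints.
Centre = midpoint = (4.5, -3.5); r² = |AB|²/4 = 298/4 = 74.5.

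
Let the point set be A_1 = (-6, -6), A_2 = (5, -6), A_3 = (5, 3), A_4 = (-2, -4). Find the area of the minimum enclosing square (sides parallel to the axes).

The bounding box has width 11 and height 9.
An axis-aligned square enclosing the set must have side ≥ max(width, height).
So the minimum side is max(11, 9) = 11.
Area = 11² = 121.

121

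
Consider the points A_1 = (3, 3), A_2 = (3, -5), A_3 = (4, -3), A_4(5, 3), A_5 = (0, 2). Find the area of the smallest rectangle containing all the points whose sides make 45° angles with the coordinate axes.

50

In coordinates u = x + y, v = x − y the rectangle is axis-aligned; the map (x,y)→(u,v) scales areas by 2.
u-values: 6, -2, 1, 8, 2; range = 8 − (-2) = 10.
v-values: 0, 8, 7, 2, -2; range = 8 − (-2) = 10.
Area = (10 × 10) / 2 = 50.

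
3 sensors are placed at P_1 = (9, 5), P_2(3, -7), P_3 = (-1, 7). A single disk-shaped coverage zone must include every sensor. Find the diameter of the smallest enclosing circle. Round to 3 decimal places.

15.092

Side lengths²: P_1P_2² = 180, P_1P_3² = 104, P_2P_3² = 212.
Since P_2P_3² = 212 < 180 + 104 = 284, the triangle is acute, so the smallest enclosing circle is the circumcircle.
Circumcentre = (32/11, 6/11), r² = 6890/121.
Diameter = 2r = 2√(6890/121) ≈ 15.092.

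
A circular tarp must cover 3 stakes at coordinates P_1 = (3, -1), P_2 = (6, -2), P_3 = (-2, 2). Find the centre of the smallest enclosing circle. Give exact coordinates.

(2, 0)

Side lengths²: P_1P_2² = 10, P_1P_3² = 34, P_2P_3² = 80.
Since P_2P_3² = 80 ≥ 34 + 10 = 44, the angle opposite P_2P_3 is not acute, so the smallest enclosing circle has P_2P_3 as diameter.
Centre = midpoint of P_2P_3 = (2, 0), r² = 80/4 = 20.
Centre = (2, 0).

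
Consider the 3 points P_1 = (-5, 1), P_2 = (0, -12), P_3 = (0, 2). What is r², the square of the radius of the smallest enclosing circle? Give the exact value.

50.44

Side lengths²: P_1P_2² = 194, P_1P_3² = 26, P_2P_3² = 196.
Since P_2P_3² = 196 < 194 + 26 = 220, the triangle is acute, so the smallest enclosing circle is the circumcircle.
Circumcentre = (-1.2, -5), r² = 50.44.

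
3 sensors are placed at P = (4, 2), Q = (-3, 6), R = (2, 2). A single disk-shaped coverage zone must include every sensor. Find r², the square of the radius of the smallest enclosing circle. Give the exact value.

Side lengths²: PQ² = 65, PR² = 4, QR² = 41.
Since PQ² = 65 ≥ 41 + 4 = 45, the angle opposite PQ is not acute, so the smallest enclosing circle has PQ as diameter.
Centre = midpoint of PQ = (0.5, 4), r² = 65/4 = 16.25.

16.25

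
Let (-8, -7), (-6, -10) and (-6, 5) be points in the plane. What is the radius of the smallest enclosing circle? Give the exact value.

Call the three points A, B, C in the order given.
Side lengths²: AB² = 13, AC² = 148, BC² = 225.
Since BC² = 225 ≥ 148 + 13 = 161, the angle opposite BC is not acute, so the smallest enclosing circle has BC as diameter.
Centre = midpoint of BC = (-6, -2.5), r² = 225/4 = 56.25.
r = √(56.25) = 7.5.

7.5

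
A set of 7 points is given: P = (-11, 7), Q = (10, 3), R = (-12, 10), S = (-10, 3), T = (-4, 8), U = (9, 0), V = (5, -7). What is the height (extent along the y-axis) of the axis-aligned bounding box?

17

max y = 10, min y = -7, so height = 17.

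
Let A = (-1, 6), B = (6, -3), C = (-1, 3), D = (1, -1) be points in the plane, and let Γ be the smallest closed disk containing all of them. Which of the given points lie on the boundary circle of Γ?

A, B

By Welzl's lemma the MEC is supported by two points (diametrically opposite) or three points (on a circumcircle).
The farthest pair is A–B with squared distance 130. The circle on this segment as diameter has centre (2.5, 1.5) and r² = 130/4 = 32.5.
Check C: distance² to centre = 14.5 ≤ 32.5, so it lies inside.
All remaining points lie in this disk, and no smaller disk contains both endpoints, so this is the minimum enclosing circle.
The points at distance exactly r from the centre are A, B — 2 points.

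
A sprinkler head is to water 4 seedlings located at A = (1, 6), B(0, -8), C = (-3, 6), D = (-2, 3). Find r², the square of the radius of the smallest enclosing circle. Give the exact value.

40385/784

By Welzl's lemma the MEC is supported by two points (diametrically opposite) or three points (on a circumcircle).
The minimum enclosing circle is determined by three boundary points: A, B, C.
Their circumcentre is (-1, -25/28) with r² = 40385/784.
The farthest remaining point D is at distance² 12665/784 ≤ 40385/784.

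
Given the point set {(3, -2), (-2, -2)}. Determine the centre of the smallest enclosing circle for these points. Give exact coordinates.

(0.5, -2)

The smallest circle enclosing two points has them as diameter endpoints.
Centre = midpoint = (0.5, -2); r² = |(3, -2)−(-2, -2)|²/4 = 25/4 = 6.25.
Centre = (0.5, -2).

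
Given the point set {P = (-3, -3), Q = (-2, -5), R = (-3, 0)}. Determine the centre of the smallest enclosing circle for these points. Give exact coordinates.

(-2.5, -2.5)

Side lengths²: PQ² = 5, PR² = 9, QR² = 26.
Since QR² = 26 ≥ 9 + 5 = 14, the angle opposite QR is not acute, so the smallest enclosing circle has QR as diameter.
Centre = midpoint of QR = (-2.5, -2.5), r² = 26/4 = 6.5.
Centre = (-2.5, -2.5).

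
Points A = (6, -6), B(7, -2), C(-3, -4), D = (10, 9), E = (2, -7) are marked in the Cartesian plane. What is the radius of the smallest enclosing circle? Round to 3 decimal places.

9.220

The minimum enclosing circle is determined by three boundary points: C, D, E.
Their circumcentre is (4, 2) with r² = 85.
The farthest remaining point A is at distance² 68 ≤ 85.
r = √85 ≈ 9.220.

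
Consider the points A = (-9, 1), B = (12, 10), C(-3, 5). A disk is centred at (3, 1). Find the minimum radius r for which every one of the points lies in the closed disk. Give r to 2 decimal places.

12.73

The required radius is the distance from (3, 1) to the farthest point.
Squared distances: 144, 162, 52.
Maximum is 162, attained at B.
r = √162 ≈ 12.73.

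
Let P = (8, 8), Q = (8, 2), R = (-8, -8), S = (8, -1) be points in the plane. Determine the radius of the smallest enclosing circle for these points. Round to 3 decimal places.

By Welzl's lemma the MEC is supported by two points (diametrically opposite) or three points (on a circumcircle).
The farthest pair is P–R with squared distance 512. The circle on this segment as diameter has centre (0, 0) and r² = 512/4 = 128.
Check Q: distance² to centre = 68 ≤ 128, so it lies inside.
All remaining points lie in this disk, and no smaller disk contains both endpoints, so this is the minimum enclosing circle.
r = √128 ≈ 11.314.

11.314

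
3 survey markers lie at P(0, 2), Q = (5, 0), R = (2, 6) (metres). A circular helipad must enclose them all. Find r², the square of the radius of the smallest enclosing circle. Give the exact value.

11.328125

Side lengths²: PQ² = 29, PR² = 20, QR² = 45.
Since QR² = 45 < 29 + 20 = 49, the triangle is acute, so the smallest enclosing circle is the circumcircle.
Circumcentre = (3.25, 2.875), r² = 11.328125.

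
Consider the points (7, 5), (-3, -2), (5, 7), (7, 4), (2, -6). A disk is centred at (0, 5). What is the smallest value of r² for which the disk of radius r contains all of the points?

125

The required radius is the distance from (0, 5) to the farthest point.
Squared distances: 49, 58, 29, 50, 125.
Maximum is 125, attained at (2, -6).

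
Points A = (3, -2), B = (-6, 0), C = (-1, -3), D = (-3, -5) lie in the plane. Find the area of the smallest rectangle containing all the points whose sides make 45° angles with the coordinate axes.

49.5

In coordinates u = x + y, v = x − y the rectangle is axis-aligned; the map (x,y)→(u,v) scales areas by 2.
u-values: 1, -6, -4, -8; range = 1 − (-8) = 9.
v-values: 5, -6, 2, 2; range = 5 − (-6) = 11.
Area = (9 × 11) / 2 = 49.5.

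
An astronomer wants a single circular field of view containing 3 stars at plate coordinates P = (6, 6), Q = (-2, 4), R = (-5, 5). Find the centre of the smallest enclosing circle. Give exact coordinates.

(0.5, 5.5)

Side lengths²: PQ² = 68, PR² = 122, QR² = 10.
Since PR² = 122 ≥ 68 + 10 = 78, the angle opposite PR is not acute, so the smallest enclosing circle has PR as diameter.
Centre = midpoint of PR = (0.5, 5.5), r² = 122/4 = 30.5.
Centre = (0.5, 5.5).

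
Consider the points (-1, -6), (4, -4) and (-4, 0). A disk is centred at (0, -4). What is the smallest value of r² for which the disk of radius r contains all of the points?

The required radius is the distance from (0, -4) to the farthest point.
Squared distances: 5, 16, 32.
Maximum is 32, attained at (-4, 0).

32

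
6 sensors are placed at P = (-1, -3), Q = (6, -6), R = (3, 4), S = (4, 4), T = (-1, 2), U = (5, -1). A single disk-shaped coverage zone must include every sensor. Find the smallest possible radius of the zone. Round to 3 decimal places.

The minimum enclosing circle of a finite set is fixed by two of the points (as a diameter) or three (as a circumcircle).
The minimum enclosing circle is determined by three boundary points: Q, S, T.
Their circumcentre is (175/54, -73/54) with r² = 42601/1458.
The farthest remaining point R is at distance² 41845/1458 ≤ 42601/1458.
r = √(42601/1458) ≈ 5.405.

5.405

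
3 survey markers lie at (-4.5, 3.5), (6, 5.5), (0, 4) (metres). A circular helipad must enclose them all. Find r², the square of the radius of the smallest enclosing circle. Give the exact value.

28.5625

Call the three points A, B, C in the order given.
Side lengths²: AB² = 114.25, AC² = 20.5, BC² = 38.25.
Since AB² = 114.25 ≥ 38.25 + 20.5 = 58.75, the angle opposite AB is not acute, so the smallest enclosing circle has AB as diameter.
Centre = midpoint of AB = (0.75, 4.5), r² = 114.25/4 = 28.5625.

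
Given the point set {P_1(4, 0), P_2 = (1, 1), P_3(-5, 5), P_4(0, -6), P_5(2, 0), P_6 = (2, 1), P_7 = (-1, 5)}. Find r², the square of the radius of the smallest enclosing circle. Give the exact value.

The minimum enclosing circle is determined by three boundary points: P_1, P_3, P_4.
Their circumcentre is (-76/37, -11/37) with r² = 50297/1369.
The farthest remaining point P_7 is at distance² 39937/1369 ≤ 50297/1369.

50297/1369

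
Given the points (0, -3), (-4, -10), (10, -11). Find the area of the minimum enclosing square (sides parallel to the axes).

The bounding box has width 14 and height 8.
An axis-aligned square enclosing the set must have side ≥ max(width, height).
So the minimum side is max(14, 8) = 14.
Area = 14² = 196.

196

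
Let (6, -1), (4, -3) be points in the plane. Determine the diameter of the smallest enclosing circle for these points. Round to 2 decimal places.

2.83

The smallest circle enclosing two points has them as diameter endpoints.
Centre = midpoint = (5, -2); r² = |(6, -1)−(4, -3)|²/4 = 8/4 = 2.
Diameter = 2r = 2√2 ≈ 2.83.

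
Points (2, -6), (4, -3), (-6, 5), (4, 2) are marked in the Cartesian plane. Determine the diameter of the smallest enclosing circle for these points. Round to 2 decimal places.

13.60

The minimum enclosing circle of a finite set is fixed by two of the points (as a diameter) or three (as a circumcircle).
The farthest pair is (2, -6)–(-6, 5) with squared distance 185. The circle on this segment as diameter has centre (-2, -0.5) and r² = 185/4 = 46.25.
Check (4, -3): distance² to centre = 42.25 ≤ 46.25, so it lies inside.
All remaining points lie in this disk, and no smaller disk contains both endpoints, so this is the minimum enclosing circle.
Diameter = 2r = 2√(46.25) ≈ 13.60.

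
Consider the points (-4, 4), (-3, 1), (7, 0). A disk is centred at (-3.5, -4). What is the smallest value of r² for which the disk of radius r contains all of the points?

The required radius is the distance from (-3.5, -4) to the farthest point.
Squared distances: 64.25, 25.25, 126.25.
Maximum is 126.25, attained at (7, 0).

126.25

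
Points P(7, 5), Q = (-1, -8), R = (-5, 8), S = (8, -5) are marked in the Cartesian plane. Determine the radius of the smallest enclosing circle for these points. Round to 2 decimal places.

9.22

By Welzl's lemma the MEC is supported by two points (diametrically opposite) or three points (on a circumcircle).
The minimum enclosing circle is determined by three boundary points: Q, R, S.
Their circumcentre is (1, 1) with r² = 85.
The farthest remaining point P is at distance² 52 ≤ 85.
r = √85 ≈ 9.22.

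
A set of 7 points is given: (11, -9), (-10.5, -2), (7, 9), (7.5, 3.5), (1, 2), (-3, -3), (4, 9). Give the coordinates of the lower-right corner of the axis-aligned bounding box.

x-range [-10.5, 11], y-range [-9, 9].
The lower-right corner is (11, -9).

(11, -9)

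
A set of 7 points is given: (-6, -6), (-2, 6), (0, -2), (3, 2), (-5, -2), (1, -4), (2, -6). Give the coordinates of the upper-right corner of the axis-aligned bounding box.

x-range [-6, 3], y-range [-6, 6].
The upper-right corner is (3, 6).

(3, 6)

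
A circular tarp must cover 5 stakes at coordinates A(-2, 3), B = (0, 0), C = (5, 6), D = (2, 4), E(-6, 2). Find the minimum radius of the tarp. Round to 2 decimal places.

5.85

The minimum enclosing circle of a finite set is fixed by two of the points (as a diameter) or three (as a circumcircle).
The farthest pair is C–E with squared distance 137. The circle on this segment as diameter has centre (-0.5, 4) and r² = 137/4 = 34.25.
Check A: distance² to centre = 3.25 ≤ 34.25, so it lies inside.
All remaining points lie in this disk, and no smaller disk contains both endpoints, so this is the minimum enclosing circle.
r = √(34.25) ≈ 5.85.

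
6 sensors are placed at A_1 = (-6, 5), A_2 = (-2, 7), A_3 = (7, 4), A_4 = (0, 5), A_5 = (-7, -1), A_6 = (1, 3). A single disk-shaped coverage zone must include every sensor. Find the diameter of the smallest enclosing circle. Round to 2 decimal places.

The minimum enclosing circle of a finite set is fixed by two of the points (as a diameter) or three (as a circumcircle).
The farthest pair is A_3–A_5 with squared distance 221. The circle on this segment as diameter has centre (0, 1.5) and r² = 221/4 = 55.25.
Check A_1: distance² to centre = 48.25 ≤ 55.25, so it lies inside.
All remaining points lie in this disk, and no smaller disk contains both endpoints, so this is the minimum enclosing circle.
Diameter = 2r = 2√(55.25) ≈ 14.87.

14.87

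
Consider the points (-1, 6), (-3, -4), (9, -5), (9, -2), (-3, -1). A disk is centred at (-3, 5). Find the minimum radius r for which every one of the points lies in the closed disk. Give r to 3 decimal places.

The required radius is the distance from (-3, 5) to the farthest point.
Squared distances: 5, 81, 244, 193, 36.
Maximum is 244, attained at (9, -5).
r = √244 ≈ 15.620.

15.620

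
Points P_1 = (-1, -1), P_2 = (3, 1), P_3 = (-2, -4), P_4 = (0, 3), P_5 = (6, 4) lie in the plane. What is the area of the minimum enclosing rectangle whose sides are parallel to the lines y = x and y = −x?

40

In coordinates u = x + y, v = x − y the rectangle is axis-aligned; the map (x,y)→(u,v) scales areas by 2.
u-values: -2, 4, -6, 3, 10; range = 10 − (-6) = 16.
v-values: 0, 2, 2, -3, 2; range = 2 − (-3) = 5.
Area = (16 × 5) / 2 = 40.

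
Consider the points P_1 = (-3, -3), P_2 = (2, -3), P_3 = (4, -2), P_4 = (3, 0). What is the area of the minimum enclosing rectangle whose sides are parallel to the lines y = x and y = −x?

27

In coordinates u = x + y, v = x − y the rectangle is axis-aligned; the map (x,y)→(u,v) scales areas by 2.
u-values: -6, -1, 2, 3; range = 3 − (-6) = 9.
v-values: 0, 5, 6, 3; range = 6 − 0 = 6.
Area = (9 × 6) / 2 = 27.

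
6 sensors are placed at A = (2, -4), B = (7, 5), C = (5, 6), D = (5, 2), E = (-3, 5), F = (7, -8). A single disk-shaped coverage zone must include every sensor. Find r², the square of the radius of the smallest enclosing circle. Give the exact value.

67.25

The farthest pair is E–F with squared distance 269. The circle on this segment as diameter has centre (2, -1.5) and r² = 269/4 = 67.25.
Check A: distance² to centre = 6.25 ≤ 67.25, so it lies inside.
All remaining points lie in this disk, and no smaller disk contains both endpoints, so this is the minimum enclosing circle.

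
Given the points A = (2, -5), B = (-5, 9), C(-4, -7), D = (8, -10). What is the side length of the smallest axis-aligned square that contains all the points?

The bounding box has width 13 and height 19.
An axis-aligned square enclosing the set must have side ≥ max(width, height).
So the minimum side is max(13, 19) = 19.

19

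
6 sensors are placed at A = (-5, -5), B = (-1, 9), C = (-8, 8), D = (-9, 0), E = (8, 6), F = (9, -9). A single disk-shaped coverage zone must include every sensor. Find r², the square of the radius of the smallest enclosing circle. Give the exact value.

144.5

The minimum enclosing circle of a finite set is fixed by two of the points (as a diameter) or three (as a circumcircle).
The farthest pair is C–F with squared distance 578. The circle on this segment as diameter has centre (0.5, -0.5) and r² = 578/4 = 144.5.
Check A: distance² to centre = 50.5 ≤ 144.5, so it lies inside.
All remaining points lie in this disk, and no smaller disk contains both endpoints, so this is the minimum enclosing circle.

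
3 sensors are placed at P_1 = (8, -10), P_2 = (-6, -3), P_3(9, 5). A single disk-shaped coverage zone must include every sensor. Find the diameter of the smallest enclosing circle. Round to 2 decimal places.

18.43

Side lengths²: P_1P_2² = 245, P_1P_3² = 226, P_2P_3² = 289.
Since P_2P_3² = 289 < 245 + 226 = 471, the triangle is acute, so the smallest enclosing circle is the circumcircle.
Circumcentre = (197/62, -133/62), r² = 163285/1922.
Diameter = 2r = 2√(163285/1922) ≈ 18.43.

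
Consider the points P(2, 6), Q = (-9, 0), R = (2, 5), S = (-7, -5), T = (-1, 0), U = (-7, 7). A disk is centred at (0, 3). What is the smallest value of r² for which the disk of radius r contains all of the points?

The required radius is the distance from (0, 3) to the farthest point.
Squared distances: 13, 90, 8, 113, 10, 65.
Maximum is 113, attained at S.

113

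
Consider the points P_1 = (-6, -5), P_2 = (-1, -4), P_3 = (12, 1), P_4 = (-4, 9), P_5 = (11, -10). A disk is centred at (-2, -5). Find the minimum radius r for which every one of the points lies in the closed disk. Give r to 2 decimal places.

The required radius is the distance from (-2, -5) to the farthest point.
Squared distances: 16, 2, 232, 200, 194.
Maximum is 232, attained at P_3.
r = √232 ≈ 15.23.

15.23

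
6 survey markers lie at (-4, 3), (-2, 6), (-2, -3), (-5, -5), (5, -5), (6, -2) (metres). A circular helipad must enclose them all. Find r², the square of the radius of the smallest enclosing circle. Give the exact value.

The minimum enclosing circle of a finite set is fixed by two of the points (as a diameter) or three (as a circumcircle).
The minimum enclosing circle is determined by three boundary points: (-2, 6), (-5, -5), (5, -5).
Their circumcentre is (0, -5/11) with r² = 5525/121.
The farthest remaining point (6, -2) is at distance² 4645/121 ≤ 5525/121.

5525/121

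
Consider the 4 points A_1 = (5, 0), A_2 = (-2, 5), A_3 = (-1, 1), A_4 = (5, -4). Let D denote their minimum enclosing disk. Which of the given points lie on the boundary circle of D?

A_2, A_4

By Welzl's lemma the MEC is supported by two points (diametrically opposite) or three points (on a circumcircle).
The farthest pair is A_2–A_4 with squared distance 130. The circle on this segment as diameter has centre (1.5, 0.5) and r² = 130/4 = 32.5.
Check A_1: distance² to centre = 12.5 ≤ 32.5, so it lies inside.
All remaining points lie in this disk, and no smaller disk contains both endpoints, so this is the minimum enclosing circle.
The points at distance exactly r from the centre are A_2, A_4 — 2 points.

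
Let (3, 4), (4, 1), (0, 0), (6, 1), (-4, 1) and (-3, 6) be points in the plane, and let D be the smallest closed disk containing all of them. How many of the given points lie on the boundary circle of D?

The minimum enclosing circle of a finite set is fixed by two of the points (as a diameter) or three (as a circumcircle).
The minimum enclosing circle is determined by three boundary points: (6, 1), (-4, 1), (-3, 6).
Their circumcentre is (1, 2.6) with r² = 27.56.
The farthest remaining point (4, 1) is at distance² 11.56 ≤ 27.56.
The points at distance exactly r from the centre are (6, 1), (-4, 1), (-3, 6) — 3 points.

3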